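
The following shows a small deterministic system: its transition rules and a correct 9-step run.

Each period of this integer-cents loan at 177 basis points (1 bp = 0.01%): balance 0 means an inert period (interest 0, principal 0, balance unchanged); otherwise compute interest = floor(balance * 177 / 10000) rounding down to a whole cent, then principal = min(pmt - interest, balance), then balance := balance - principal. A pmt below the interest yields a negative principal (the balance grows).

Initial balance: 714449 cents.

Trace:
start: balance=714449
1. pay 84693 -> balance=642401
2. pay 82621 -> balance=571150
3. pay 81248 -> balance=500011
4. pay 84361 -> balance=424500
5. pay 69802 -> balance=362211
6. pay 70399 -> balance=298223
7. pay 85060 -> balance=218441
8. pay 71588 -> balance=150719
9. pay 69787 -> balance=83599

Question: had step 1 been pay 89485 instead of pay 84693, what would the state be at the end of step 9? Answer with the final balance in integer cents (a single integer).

78085

(re-executing from step 1 with the substitution; state before step 1: balance=714449)
1. pay 89485 -> balance=637609
2. pay 82621 -> balance=566273
3. pay 81248 -> balance=495048
4. pay 84361 -> balance=419449
5. pay 69802 -> balance=357071
6. pay 70399 -> balance=292992
7. pay 85060 -> balance=213117
8. pay 71588 -> balance=145301
9. pay 69787 -> balance=78085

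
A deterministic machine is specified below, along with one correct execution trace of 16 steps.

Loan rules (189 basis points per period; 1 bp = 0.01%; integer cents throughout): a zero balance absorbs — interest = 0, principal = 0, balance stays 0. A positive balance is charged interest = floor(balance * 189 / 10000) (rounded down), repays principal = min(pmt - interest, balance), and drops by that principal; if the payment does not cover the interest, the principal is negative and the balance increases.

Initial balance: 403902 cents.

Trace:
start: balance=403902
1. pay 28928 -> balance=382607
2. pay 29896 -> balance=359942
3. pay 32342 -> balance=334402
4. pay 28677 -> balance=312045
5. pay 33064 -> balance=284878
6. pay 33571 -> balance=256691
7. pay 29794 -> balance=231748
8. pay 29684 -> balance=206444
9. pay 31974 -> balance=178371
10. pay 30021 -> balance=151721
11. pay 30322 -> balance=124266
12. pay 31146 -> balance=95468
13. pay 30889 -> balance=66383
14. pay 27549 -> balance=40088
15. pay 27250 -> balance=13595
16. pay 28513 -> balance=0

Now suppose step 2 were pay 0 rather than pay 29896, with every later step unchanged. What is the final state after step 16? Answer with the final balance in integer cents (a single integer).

(re-executing from step 2 with the substitution; state before step 2: balance=382607)
2. pay 0 -> balance=389838
3. pay 32342 -> balance=364863
4. pay 28677 -> balance=343081
5. pay 33064 -> balance=316501
6. pay 33571 -> balance=288911
7. pay 29794 -> balance=264577
8. pay 29684 -> balance=239893
9. pay 31974 -> balance=212452
10. pay 30021 -> balance=186446
11. pay 30322 -> balance=159647
12. pay 31146 -> balance=131518
13. pay 30889 -> balance=103114
14. pay 27549 -> balance=77513
15. pay 27250 -> balance=51727
16. pay 28513 -> balance=24191

24191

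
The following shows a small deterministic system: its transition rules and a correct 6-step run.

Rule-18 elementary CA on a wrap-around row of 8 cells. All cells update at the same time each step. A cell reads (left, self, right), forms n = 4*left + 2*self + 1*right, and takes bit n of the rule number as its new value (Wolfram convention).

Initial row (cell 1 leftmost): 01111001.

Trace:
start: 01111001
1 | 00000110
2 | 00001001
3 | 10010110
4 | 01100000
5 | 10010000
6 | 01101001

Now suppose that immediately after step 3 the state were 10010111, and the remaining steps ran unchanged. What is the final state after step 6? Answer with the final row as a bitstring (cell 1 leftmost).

01101001

state after step 3 := 10010111
4 | 01100000
5 | 10010000
6 | 01101001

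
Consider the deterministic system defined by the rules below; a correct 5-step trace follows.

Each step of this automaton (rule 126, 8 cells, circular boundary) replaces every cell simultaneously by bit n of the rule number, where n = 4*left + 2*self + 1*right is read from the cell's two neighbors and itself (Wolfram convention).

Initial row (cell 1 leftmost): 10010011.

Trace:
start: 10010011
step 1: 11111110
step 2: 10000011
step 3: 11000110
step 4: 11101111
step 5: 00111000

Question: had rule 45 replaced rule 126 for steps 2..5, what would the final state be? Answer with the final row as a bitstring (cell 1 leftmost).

00101010

(re-executing steps 2..5 under rule 45; state before step 2: 11111110)
step 2: 10000001
step 3: 00111101
step 4: 00100011
step 5: 00101010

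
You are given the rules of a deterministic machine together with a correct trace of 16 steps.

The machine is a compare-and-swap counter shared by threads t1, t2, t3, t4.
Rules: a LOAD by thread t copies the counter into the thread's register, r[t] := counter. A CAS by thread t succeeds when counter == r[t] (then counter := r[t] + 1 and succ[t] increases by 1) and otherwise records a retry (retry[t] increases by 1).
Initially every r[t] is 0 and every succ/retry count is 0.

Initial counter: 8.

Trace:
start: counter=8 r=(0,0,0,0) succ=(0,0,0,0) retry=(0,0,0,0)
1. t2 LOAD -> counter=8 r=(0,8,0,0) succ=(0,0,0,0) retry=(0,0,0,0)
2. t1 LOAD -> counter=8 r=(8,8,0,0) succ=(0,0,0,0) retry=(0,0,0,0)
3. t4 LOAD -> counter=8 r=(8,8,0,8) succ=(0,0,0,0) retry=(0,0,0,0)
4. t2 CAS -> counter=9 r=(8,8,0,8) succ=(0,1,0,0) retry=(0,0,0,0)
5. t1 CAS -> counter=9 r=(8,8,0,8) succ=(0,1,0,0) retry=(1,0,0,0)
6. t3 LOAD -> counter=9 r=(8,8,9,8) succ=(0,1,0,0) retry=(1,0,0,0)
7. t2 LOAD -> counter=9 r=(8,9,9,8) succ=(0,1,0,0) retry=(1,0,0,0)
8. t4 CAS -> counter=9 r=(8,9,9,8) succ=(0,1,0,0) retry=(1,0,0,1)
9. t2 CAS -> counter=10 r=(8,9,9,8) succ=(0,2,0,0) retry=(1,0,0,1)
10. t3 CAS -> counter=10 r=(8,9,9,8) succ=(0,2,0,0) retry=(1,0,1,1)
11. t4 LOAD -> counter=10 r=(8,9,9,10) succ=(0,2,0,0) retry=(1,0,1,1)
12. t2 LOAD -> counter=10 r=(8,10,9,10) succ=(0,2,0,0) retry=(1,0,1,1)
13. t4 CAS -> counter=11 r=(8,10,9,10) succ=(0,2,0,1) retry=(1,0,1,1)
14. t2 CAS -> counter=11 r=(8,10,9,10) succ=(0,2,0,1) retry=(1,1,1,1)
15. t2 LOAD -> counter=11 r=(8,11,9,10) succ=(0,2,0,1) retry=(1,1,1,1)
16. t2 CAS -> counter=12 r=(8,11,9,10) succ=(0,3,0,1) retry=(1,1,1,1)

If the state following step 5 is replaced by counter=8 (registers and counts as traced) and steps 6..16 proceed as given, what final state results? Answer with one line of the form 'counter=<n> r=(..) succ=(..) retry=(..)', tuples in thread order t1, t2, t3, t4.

state after step 5 := counter=8 r=(8,8,0,8) succ=(0,1,0,0) retry=(1,0,0,0)
6. t3 LOAD -> counter=8 r=(8,8,8,8) succ=(0,1,0,0) retry=(1,0,0,0)
7. t2 LOAD -> counter=8 r=(8,8,8,8) succ=(0,1,0,0) retry=(1,0,0,0)
8. t4 CAS -> counter=9 r=(8,8,8,8) succ=(0,1,0,1) retry=(1,0,0,0)
9. t2 CAS -> counter=9 r=(8,8,8,8) succ=(0,1,0,1) retry=(1,1,0,0)
10. t3 CAS -> counter=9 r=(8,8,8,8) succ=(0,1,0,1) retry=(1,1,1,0)
11. t4 LOAD -> counter=9 r=(8,8,8,9) succ=(0,1,0,1) retry=(1,1,1,0)
12. t2 LOAD -> counter=9 r=(8,9,8,9) succ=(0,1,0,1) retry=(1,1,1,0)
13. t4 CAS -> counter=10 r=(8,9,8,9) succ=(0,1,0,2) retry=(1,1,1,0)
14. t2 CAS -> counter=10 r=(8,9,8,9) succ=(0,1,0,2) retry=(1,2,1,0)
15. t2 LOAD -> counter=10 r=(8,10,8,9) succ=(0,1,0,2) retry=(1,2,1,0)
16. t2 CAS -> counter=11 r=(8,10,8,9) succ=(0,2,0,2) retry=(1,2,1,0)

counter=11 r=(8,10,8,9) succ=(0,2,0,2) retry=(1,2,1,0)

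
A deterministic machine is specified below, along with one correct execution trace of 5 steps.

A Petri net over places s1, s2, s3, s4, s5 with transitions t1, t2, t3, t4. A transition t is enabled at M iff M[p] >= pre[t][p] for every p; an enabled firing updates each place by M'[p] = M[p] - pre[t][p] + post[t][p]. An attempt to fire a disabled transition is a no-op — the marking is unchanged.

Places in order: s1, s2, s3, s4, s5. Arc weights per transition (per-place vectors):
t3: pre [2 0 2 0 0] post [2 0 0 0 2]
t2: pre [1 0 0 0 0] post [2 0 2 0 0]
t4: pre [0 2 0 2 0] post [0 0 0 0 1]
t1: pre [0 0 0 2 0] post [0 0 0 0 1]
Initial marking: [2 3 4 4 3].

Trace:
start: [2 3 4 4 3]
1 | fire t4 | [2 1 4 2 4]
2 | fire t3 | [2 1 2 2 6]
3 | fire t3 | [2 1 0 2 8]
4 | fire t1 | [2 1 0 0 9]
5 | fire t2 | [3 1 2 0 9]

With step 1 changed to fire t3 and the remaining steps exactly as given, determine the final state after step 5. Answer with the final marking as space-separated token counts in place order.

3 3 2 2 8

(re-executing from step 1 with the substitution; state before step 1: [2 3 4 4 3])
1 | fire t3 | [2 3 2 4 5]
2 | fire t3 | [2 3 0 4 7]
3 | fire t3 | [2 3 0 4 7]
4 | fire t1 | [2 3 0 2 8]
5 | fire t2 | [3 3 2 2 8]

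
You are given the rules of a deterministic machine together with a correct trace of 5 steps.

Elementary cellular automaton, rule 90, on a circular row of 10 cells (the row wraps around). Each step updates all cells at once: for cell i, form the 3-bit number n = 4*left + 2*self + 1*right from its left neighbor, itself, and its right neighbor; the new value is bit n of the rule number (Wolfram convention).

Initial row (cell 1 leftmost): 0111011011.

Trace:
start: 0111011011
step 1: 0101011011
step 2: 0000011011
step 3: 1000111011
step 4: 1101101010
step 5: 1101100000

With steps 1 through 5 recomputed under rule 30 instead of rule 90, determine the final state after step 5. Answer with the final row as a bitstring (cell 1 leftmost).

0011001000

(re-executing steps 1..5 under rule 30; state before step 1: 0111011011)
step 1: 0100010010
step 2: 1110111111
step 3: 0000100000
step 4: 0001110000
step 5: 0011001000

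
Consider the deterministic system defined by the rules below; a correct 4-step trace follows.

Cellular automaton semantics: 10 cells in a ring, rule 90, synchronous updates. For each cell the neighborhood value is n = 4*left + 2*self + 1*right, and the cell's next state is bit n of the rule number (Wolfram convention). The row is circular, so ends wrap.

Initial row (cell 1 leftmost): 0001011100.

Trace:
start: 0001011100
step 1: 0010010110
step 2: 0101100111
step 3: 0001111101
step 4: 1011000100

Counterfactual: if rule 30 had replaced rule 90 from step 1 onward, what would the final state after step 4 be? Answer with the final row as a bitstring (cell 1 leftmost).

(re-executing steps 1..4 under rule 30; state before step 1: 0001011100)
step 1: 0011010010
step 2: 0110011111
step 3: 0101110000
step 4: 1101001000

1101001000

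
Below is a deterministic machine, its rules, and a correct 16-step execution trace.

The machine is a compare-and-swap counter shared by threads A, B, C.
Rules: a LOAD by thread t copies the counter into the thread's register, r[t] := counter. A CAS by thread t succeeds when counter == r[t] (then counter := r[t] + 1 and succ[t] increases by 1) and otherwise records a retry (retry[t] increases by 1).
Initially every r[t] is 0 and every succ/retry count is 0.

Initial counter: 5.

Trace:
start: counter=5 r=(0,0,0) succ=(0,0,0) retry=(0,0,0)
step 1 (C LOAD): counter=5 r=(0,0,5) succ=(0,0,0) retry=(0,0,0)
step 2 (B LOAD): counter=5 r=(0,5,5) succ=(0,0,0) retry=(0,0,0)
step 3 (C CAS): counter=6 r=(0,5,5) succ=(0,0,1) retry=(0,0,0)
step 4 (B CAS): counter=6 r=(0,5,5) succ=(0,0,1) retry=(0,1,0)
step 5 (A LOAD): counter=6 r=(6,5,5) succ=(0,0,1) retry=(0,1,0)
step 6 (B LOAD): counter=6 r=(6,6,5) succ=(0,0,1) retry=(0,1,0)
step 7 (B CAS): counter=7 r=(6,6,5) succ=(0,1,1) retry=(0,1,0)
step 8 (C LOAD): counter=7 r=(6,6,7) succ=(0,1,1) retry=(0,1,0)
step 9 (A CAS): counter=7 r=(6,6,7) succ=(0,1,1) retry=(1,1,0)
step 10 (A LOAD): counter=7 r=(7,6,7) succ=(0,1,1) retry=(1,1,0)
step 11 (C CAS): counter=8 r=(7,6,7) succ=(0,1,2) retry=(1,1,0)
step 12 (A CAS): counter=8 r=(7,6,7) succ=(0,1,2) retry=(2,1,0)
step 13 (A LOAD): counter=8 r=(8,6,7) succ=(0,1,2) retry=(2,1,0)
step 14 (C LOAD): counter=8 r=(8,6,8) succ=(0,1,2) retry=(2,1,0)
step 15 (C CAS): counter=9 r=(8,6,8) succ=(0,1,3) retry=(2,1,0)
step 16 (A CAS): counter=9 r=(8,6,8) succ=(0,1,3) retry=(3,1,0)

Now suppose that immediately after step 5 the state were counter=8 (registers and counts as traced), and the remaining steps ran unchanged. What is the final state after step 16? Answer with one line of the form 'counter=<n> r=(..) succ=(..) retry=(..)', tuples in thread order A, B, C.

state after step 5 := counter=8 r=(6,5,5) succ=(0,0,1) retry=(0,1,0)
step 6 (B LOAD): counter=8 r=(6,8,5) succ=(0,0,1) retry=(0,1,0)
step 7 (B CAS): counter=9 r=(6,8,5) succ=(0,1,1) retry=(0,1,0)
step 8 (C LOAD): counter=9 r=(6,8,9) succ=(0,1,1) retry=(0,1,0)
step 9 (A CAS): counter=9 r=(6,8,9) succ=(0,1,1) retry=(1,1,0)
step 10 (A LOAD): counter=9 r=(9,8,9) succ=(0,1,1) retry=(1,1,0)
step 11 (C CAS): counter=10 r=(9,8,9) succ=(0,1,2) retry=(1,1,0)
step 12 (A CAS): counter=10 r=(9,8,9) succ=(0,1,2) retry=(2,1,0)
step 13 (A LOAD): counter=10 r=(10,8,9) succ=(0,1,2) retry=(2,1,0)
step 14 (C LOAD): counter=10 r=(10,8,10) succ=(0,1,2) retry=(2,1,0)
step 15 (C CAS): counter=11 r=(10,8,10) succ=(0,1,3) retry=(2,1,0)
step 16 (A CAS): counter=11 r=(10,8,10) succ=(0,1,3) retry=(3,1,0)

counter=11 r=(10,8,10) succ=(0,1,3) retry=(3,1,0)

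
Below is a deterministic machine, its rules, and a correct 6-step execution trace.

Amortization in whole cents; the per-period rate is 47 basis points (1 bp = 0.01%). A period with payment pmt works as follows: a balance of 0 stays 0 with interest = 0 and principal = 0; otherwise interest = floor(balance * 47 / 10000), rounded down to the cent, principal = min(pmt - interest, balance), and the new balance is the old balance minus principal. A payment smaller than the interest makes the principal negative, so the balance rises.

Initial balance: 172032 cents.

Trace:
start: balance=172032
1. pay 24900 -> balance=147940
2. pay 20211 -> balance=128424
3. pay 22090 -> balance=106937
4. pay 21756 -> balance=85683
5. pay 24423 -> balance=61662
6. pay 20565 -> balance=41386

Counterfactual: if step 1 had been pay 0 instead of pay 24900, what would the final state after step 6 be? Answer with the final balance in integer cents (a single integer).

(re-executing from step 1 with the substitution; state before step 1: balance=172032)
1. pay 0 -> balance=172840
2. pay 20211 -> balance=153441
3. pay 22090 -> balance=132072
4. pay 21756 -> balance=110936
5. pay 24423 -> balance=87034
6. pay 20565 -> balance=66878

66878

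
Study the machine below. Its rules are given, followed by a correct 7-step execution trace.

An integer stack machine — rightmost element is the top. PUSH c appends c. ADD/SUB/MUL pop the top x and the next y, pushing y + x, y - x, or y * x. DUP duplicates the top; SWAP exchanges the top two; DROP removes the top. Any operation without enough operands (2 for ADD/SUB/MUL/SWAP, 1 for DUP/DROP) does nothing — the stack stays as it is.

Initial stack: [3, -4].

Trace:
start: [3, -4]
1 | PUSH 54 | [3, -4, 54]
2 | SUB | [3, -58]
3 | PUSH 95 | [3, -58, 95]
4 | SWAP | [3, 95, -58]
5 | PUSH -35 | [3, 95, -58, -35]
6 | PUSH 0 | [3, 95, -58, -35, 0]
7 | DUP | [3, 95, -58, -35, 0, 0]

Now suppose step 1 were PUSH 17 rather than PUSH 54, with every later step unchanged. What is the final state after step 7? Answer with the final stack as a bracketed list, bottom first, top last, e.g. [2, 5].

(re-executing from step 1 with the substitution; state before step 1: [3, -4])
1 | PUSH 17 | [3, -4, 17]
2 | SUB | [3, -21]
3 | PUSH 95 | [3, -21, 95]
4 | SWAP | [3, 95, -21]
5 | PUSH -35 | [3, 95, -21, -35]
6 | PUSH 0 | [3, 95, -21, -35, 0]
7 | DUP | [3, 95, -21, -35, 0, 0]

[3, 95, -21, -35, 0, 0]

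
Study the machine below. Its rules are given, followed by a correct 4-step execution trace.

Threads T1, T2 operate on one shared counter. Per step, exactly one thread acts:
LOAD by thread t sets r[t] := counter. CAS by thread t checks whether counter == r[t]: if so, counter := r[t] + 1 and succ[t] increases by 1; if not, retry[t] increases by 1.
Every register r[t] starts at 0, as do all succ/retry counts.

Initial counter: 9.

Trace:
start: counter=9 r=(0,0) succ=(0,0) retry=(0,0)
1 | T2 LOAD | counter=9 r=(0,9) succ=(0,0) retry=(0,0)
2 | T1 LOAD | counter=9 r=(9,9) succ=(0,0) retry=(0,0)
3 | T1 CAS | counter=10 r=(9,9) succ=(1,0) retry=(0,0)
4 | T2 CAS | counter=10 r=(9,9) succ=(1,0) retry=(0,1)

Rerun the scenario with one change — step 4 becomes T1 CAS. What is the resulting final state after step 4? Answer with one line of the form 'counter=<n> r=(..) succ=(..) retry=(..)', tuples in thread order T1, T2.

(re-executing from step 4 with the substitution; state before step 4: counter=10 r=(9,9) succ=(1,0) retry=(0,0))
4 | T1 CAS | counter=10 r=(9,9) succ=(1,0) retry=(1,0)

counter=10 r=(9,9) succ=(1,0) retry=(1,0)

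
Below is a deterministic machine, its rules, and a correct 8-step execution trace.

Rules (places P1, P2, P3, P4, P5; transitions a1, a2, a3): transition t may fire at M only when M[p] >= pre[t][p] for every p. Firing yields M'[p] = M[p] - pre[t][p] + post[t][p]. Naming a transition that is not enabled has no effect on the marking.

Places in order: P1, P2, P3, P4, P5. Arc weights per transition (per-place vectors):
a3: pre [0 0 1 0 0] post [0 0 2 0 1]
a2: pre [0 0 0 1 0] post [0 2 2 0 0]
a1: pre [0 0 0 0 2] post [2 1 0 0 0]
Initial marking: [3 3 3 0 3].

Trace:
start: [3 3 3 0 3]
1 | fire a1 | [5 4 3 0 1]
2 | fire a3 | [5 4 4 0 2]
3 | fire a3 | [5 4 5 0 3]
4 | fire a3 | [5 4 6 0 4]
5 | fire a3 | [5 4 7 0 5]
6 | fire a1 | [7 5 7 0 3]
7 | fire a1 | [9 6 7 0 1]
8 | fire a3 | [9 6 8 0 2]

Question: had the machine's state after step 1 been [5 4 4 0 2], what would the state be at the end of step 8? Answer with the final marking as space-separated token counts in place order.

state after step 1 := [5 4 4 0 2]
2 | fire a3 | [5 4 5 0 3]
3 | fire a3 | [5 4 6 0 4]
4 | fire a3 | [5 4 7 0 5]
5 | fire a3 | [5 4 8 0 6]
6 | fire a1 | [7 5 8 0 4]
7 | fire a1 | [9 6 8 0 2]
8 | fire a3 | [9 6 9 0 3]

9 6 9 0 3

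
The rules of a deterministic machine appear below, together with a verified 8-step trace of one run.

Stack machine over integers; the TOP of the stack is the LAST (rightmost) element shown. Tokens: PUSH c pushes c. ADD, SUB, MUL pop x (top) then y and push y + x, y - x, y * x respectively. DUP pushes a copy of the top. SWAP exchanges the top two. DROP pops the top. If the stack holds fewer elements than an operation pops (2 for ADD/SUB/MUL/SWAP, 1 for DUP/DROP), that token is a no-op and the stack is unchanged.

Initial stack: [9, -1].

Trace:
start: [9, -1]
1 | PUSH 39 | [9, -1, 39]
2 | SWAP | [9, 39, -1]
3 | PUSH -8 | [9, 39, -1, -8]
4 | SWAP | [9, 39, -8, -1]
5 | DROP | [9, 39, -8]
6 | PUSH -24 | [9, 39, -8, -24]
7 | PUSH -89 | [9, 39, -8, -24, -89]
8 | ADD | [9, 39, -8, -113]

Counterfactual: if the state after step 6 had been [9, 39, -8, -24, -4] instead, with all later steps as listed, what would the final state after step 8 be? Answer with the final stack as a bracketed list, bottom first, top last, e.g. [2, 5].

state after step 6 := [9, 39, -8, -24, -4]
7 | PUSH -89 | [9, 39, -8, -24, -4, -89]
8 | ADD | [9, 39, -8, -24, -93]

[9, 39, -8, -24, -93]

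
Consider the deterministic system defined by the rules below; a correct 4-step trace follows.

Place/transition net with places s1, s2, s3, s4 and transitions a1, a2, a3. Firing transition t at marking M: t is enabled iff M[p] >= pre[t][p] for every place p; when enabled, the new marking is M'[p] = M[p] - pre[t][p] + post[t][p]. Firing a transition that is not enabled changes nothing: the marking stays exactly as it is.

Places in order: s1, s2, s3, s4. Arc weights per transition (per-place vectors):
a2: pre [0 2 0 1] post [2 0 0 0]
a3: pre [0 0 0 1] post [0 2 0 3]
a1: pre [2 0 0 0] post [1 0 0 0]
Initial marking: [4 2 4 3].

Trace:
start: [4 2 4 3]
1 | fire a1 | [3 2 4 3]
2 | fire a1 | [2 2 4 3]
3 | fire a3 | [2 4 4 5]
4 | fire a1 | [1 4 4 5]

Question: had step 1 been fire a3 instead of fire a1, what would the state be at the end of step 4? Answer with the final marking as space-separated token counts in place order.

2 6 4 7

(re-executing from step 1 with the substitution; state before step 1: [4 2 4 3])
1 | fire a3 | [4 4 4 5]
2 | fire a1 | [3 4 4 5]
3 | fire a3 | [3 6 4 7]
4 | fire a1 | [2 6 4 7]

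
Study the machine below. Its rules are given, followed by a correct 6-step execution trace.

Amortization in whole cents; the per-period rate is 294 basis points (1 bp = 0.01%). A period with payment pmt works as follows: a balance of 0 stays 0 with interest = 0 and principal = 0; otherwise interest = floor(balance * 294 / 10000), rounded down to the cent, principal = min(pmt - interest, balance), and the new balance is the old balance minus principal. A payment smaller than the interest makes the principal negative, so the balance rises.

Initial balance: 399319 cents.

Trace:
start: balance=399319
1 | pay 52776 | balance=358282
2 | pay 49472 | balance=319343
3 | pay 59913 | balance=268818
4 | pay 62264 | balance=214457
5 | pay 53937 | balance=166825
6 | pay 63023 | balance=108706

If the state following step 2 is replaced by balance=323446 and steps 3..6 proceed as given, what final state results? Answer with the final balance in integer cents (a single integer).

113313

state after step 2 := balance=323446
3 | pay 59913 | balance=273042
4 | pay 62264 | balance=218805
5 | pay 53937 | balance=171300
6 | pay 63023 | balance=113313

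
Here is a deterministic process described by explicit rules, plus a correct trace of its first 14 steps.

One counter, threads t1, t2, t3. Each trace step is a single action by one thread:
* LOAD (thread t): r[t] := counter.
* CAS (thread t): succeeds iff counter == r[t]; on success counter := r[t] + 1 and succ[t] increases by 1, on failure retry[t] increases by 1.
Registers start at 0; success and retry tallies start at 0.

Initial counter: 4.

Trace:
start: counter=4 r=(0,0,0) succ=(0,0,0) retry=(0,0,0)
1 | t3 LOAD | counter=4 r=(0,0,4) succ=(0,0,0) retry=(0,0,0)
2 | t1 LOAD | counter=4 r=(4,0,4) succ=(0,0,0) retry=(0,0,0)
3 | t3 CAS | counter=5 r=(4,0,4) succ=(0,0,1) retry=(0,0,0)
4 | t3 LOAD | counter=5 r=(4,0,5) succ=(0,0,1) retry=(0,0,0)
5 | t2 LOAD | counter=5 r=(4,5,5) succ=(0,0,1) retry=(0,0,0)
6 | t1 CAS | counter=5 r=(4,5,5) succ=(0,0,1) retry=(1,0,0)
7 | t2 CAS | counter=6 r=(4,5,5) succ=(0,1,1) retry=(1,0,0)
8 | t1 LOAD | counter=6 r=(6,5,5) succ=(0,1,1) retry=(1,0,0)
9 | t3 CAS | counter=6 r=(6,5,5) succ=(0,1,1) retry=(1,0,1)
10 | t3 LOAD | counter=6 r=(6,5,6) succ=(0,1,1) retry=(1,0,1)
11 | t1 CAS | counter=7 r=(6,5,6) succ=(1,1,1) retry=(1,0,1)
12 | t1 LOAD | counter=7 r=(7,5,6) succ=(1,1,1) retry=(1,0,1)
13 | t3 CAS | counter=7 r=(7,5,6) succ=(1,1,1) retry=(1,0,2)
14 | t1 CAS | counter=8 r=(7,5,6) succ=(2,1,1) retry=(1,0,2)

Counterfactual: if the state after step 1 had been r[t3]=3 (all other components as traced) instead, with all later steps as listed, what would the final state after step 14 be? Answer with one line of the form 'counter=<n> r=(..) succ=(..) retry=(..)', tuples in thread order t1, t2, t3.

counter=7 r=(6,4,5) succ=(3,0,0) retry=(0,1,3)

state after step 1 := counter=4 r=(0,0,3) succ=(0,0,0) retry=(0,0,0)
2 | t1 LOAD | counter=4 r=(4,0,3) succ=(0,0,0) retry=(0,0,0)
3 | t3 CAS | counter=4 r=(4,0,3) succ=(0,0,0) retry=(0,0,1)
4 | t3 LOAD | counter=4 r=(4,0,4) succ=(0,0,0) retry=(0,0,1)
5 | t2 LOAD | counter=4 r=(4,4,4) succ=(0,0,0) retry=(0,0,1)
6 | t1 CAS | counter=5 r=(4,4,4) succ=(1,0,0) retry=(0,0,1)
7 | t2 CAS | counter=5 r=(4,4,4) succ=(1,0,0) retry=(0,1,1)
8 | t1 LOAD | counter=5 r=(5,4,4) succ=(1,0,0) retry=(0,1,1)
9 | t3 CAS | counter=5 r=(5,4,4) succ=(1,0,0) retry=(0,1,2)
10 | t3 LOAD | counter=5 r=(5,4,5) succ=(1,0,0) retry=(0,1,2)
11 | t1 CAS | counter=6 r=(5,4,5) succ=(2,0,0) retry=(0,1,2)
12 | t1 LOAD | counter=6 r=(6,4,5) succ=(2,0,0) retry=(0,1,2)
13 | t3 CAS | counter=6 r=(6,4,5) succ=(2,0,0) retry=(0,1,3)
14 | t1 CAS | counter=7 r=(6,4,5) succ=(3,0,0) retry=(0,1,3)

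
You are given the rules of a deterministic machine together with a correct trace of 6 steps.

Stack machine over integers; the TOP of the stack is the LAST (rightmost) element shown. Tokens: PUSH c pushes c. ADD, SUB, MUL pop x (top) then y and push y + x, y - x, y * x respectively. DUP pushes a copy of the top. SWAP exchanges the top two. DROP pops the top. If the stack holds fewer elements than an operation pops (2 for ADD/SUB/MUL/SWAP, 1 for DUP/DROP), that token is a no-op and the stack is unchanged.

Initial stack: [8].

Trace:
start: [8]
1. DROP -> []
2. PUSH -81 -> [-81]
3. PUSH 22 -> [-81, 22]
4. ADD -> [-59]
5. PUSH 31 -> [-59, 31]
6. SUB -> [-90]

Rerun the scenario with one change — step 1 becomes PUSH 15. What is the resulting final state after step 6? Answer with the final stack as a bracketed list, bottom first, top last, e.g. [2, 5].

(re-executing from step 1 with the substitution; state before step 1: [8])
1. PUSH 15 -> [8, 15]
2. PUSH -81 -> [8, 15, -81]
3. PUSH 22 -> [8, 15, -81, 22]
4. ADD -> [8, 15, -59]
5. PUSH 31 -> [8, 15, -59, 31]
6. SUB -> [8, 15, -90]

[8, 15, -90]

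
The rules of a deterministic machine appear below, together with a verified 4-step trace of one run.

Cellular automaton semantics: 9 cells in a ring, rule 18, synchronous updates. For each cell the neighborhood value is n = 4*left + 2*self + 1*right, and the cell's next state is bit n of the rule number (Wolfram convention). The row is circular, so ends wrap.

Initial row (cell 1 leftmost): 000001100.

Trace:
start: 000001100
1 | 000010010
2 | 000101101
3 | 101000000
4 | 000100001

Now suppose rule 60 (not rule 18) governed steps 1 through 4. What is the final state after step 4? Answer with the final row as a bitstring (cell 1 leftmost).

110001100

(re-executing steps 1..4 under rule 60; state before step 1: 000001100)
1 | 000001010
2 | 000001111
3 | 100001000
4 | 110001100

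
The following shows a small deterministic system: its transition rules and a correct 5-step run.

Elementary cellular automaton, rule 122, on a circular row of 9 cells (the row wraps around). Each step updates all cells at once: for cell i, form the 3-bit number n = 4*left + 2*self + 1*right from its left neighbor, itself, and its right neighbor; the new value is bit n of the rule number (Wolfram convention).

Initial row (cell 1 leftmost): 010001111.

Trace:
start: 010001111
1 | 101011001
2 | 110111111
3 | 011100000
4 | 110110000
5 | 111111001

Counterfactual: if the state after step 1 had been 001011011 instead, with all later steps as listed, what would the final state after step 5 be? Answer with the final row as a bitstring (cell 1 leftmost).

111111001

state after step 1 := 001011011
2 | 110111111
3 | 011100000
4 | 110110000
5 | 111111001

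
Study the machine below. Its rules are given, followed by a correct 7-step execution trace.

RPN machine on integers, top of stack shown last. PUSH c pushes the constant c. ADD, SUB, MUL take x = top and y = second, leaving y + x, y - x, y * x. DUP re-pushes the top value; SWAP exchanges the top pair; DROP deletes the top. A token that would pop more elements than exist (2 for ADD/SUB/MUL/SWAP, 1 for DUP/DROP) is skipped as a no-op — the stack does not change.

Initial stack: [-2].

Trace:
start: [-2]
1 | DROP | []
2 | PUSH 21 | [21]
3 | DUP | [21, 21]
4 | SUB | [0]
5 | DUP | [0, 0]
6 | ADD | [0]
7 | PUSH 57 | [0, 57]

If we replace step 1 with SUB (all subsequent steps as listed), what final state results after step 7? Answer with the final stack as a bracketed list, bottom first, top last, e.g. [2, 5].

[-2, 0, 57]

(re-executing from step 1 with the substitution; state before step 1: [-2])
1 | SUB | [-2]
2 | PUSH 21 | [-2, 21]
3 | DUP | [-2, 21, 21]
4 | SUB | [-2, 0]
5 | DUP | [-2, 0, 0]
6 | ADD | [-2, 0]
7 | PUSH 57 | [-2, 0, 57]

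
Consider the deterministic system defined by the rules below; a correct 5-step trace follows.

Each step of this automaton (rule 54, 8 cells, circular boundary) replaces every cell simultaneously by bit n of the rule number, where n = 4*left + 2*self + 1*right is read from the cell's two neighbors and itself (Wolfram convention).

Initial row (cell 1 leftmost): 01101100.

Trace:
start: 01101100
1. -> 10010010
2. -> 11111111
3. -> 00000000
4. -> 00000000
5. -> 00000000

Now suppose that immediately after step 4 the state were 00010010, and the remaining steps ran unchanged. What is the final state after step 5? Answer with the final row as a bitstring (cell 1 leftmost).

00111111

state after step 4 := 00010010
5. -> 00111111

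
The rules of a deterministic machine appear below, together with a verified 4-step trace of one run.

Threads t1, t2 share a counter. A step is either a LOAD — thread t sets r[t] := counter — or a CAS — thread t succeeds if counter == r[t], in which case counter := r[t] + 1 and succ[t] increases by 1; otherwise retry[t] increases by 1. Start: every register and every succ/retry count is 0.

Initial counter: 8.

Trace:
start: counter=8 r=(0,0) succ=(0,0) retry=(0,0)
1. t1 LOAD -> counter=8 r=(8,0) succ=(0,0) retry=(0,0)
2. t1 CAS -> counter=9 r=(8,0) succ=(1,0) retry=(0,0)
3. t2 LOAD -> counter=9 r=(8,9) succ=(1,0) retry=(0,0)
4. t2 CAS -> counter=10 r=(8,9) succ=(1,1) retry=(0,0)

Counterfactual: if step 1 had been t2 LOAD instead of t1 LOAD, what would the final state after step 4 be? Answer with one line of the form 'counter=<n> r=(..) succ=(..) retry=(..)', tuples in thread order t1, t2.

(re-executing from step 1 with the substitution; state before step 1: counter=8 r=(0,0) succ=(0,0) retry=(0,0))
1. t2 LOAD -> counter=8 r=(0,8) succ=(0,0) retry=(0,0)
2. t1 CAS -> counter=8 r=(0,8) succ=(0,0) retry=(1,0)
3. t2 LOAD -> counter=8 r=(0,8) succ=(0,0) retry=(1,0)
4. t2 CAS -> counter=9 r=(0,8) succ=(0,1) retry=(1,0)

counter=9 r=(0,8) succ=(0,1) retry=(1,0)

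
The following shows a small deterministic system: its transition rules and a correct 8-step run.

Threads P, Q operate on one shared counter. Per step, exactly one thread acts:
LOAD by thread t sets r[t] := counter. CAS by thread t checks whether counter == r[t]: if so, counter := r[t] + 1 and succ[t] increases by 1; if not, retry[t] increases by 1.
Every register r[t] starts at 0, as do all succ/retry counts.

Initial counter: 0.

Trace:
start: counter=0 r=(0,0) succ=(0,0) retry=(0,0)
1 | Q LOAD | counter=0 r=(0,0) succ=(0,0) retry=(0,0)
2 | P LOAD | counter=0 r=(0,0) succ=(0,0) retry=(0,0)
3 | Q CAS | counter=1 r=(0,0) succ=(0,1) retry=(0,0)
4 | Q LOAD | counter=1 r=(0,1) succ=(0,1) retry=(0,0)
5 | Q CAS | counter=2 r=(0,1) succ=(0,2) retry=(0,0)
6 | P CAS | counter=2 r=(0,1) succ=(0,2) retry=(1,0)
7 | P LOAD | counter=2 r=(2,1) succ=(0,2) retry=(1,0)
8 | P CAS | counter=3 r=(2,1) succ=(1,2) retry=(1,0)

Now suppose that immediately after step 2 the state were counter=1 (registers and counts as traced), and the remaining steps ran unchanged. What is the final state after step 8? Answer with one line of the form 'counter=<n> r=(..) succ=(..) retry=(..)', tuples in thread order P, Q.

state after step 2 := counter=1 r=(0,0) succ=(0,0) retry=(0,0)
3 | Q CAS | counter=1 r=(0,0) succ=(0,0) retry=(0,1)
4 | Q LOAD | counter=1 r=(0,1) succ=(0,0) retry=(0,1)
5 | Q CAS | counter=2 r=(0,1) succ=(0,1) retry=(0,1)
6 | P CAS | counter=2 r=(0,1) succ=(0,1) retry=(1,1)
7 | P LOAD | counter=2 r=(2,1) succ=(0,1) retry=(1,1)
8 | P CAS | counter=3 r=(2,1) succ=(1,1) retry=(1,1)

counter=3 r=(2,1) succ=(1,1) retry=(1,1)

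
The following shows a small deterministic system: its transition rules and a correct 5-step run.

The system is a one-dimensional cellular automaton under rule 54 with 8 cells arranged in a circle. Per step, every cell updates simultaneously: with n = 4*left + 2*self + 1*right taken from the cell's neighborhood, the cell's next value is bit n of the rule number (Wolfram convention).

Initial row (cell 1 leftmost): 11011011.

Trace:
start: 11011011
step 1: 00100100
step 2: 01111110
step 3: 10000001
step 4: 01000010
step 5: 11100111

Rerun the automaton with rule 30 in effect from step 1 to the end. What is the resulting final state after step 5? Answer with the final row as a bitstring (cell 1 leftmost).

01111011

(re-executing steps 1..5 under rule 30; state before step 1: 11011011)
step 1: 00010010
step 2: 00111111
step 3: 11100000
step 4: 10010001
step 5: 01111011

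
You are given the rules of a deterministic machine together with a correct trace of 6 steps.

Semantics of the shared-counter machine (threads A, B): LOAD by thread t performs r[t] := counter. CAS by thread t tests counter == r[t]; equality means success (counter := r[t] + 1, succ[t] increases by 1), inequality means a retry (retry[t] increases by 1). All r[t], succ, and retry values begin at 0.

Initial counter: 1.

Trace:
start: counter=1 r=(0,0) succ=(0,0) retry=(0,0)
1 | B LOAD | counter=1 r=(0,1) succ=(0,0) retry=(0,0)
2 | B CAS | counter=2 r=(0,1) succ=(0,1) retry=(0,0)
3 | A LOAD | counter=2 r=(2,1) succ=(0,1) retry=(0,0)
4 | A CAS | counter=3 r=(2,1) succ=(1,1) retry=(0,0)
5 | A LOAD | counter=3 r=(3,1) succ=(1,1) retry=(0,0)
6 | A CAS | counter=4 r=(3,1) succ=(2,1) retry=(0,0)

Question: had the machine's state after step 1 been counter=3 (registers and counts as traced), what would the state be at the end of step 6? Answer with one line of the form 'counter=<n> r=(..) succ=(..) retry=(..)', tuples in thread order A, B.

state after step 1 := counter=3 r=(0,1) succ=(0,0) retry=(0,0)
2 | B CAS | counter=3 r=(0,1) succ=(0,0) retry=(0,1)
3 | A LOAD | counter=3 r=(3,1) succ=(0,0) retry=(0,1)
4 | A CAS | counter=4 r=(3,1) succ=(1,0) retry=(0,1)
5 | A LOAD | counter=4 r=(4,1) succ=(1,0) retry=(0,1)
6 | A CAS | counter=5 r=(4,1) succ=(2,0) retry=(0,1)

counter=5 r=(4,1) succ=(2,0) retry=(0,1)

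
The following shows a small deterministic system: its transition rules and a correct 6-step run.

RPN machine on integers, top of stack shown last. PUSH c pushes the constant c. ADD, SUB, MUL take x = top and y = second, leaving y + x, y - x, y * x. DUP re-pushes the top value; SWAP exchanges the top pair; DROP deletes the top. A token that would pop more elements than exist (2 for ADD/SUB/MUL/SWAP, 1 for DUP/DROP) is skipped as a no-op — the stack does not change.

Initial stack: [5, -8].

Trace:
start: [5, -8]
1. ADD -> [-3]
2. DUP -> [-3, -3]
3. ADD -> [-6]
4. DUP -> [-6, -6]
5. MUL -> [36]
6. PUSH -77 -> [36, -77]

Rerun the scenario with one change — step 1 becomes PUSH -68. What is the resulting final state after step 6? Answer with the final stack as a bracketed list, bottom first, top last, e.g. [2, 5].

(re-executing from step 1 with the substitution; state before step 1: [5, -8])
1. PUSH -68 -> [5, -8, -68]
2. DUP -> [5, -8, -68, -68]
3. ADD -> [5, -8, -136]
4. DUP -> [5, -8, -136, -136]
5. MUL -> [5, -8, 18496]
6. PUSH -77 -> [5, -8, 18496, -77]

[5, -8, 18496, -77]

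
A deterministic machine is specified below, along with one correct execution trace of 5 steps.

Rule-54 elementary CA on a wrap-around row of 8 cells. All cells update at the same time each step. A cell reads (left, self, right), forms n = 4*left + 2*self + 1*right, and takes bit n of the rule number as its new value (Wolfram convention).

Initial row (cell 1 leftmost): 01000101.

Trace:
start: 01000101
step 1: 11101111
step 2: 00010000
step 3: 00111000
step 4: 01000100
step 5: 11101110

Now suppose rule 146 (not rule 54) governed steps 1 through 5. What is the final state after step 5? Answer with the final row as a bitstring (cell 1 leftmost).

(re-executing steps 1..5 under rule 146; state before step 1: 01000101)
step 1: 00101000
step 2: 01000100
step 3: 10101010
step 4: 00000000
step 5: 00000000

00000000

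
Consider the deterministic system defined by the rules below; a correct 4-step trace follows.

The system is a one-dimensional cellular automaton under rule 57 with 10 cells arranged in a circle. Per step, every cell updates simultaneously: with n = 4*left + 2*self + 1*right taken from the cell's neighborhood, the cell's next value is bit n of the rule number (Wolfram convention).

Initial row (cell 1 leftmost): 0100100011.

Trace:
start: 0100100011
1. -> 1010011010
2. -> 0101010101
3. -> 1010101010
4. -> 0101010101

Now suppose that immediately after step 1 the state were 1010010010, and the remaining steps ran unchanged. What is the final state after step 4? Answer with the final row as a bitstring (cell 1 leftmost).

state after step 1 := 1010010010
2. -> 0101001001
3. -> 1010100100
4. -> 0101010010

0101010010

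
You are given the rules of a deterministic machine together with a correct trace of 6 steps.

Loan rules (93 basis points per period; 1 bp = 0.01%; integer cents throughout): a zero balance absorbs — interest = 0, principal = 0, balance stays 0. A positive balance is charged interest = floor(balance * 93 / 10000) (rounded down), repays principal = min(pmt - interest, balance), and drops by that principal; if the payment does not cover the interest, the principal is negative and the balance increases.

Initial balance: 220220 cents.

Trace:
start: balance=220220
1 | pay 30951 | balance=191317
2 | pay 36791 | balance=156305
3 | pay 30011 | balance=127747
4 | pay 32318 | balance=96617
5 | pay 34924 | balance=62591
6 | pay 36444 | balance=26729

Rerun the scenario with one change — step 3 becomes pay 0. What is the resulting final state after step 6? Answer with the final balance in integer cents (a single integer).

(re-executing from step 3 with the substitution; state before step 3: balance=156305)
3 | pay 0 | balance=157758
4 | pay 32318 | balance=126907
5 | pay 34924 | balance=93163
6 | pay 36444 | balance=57585

57585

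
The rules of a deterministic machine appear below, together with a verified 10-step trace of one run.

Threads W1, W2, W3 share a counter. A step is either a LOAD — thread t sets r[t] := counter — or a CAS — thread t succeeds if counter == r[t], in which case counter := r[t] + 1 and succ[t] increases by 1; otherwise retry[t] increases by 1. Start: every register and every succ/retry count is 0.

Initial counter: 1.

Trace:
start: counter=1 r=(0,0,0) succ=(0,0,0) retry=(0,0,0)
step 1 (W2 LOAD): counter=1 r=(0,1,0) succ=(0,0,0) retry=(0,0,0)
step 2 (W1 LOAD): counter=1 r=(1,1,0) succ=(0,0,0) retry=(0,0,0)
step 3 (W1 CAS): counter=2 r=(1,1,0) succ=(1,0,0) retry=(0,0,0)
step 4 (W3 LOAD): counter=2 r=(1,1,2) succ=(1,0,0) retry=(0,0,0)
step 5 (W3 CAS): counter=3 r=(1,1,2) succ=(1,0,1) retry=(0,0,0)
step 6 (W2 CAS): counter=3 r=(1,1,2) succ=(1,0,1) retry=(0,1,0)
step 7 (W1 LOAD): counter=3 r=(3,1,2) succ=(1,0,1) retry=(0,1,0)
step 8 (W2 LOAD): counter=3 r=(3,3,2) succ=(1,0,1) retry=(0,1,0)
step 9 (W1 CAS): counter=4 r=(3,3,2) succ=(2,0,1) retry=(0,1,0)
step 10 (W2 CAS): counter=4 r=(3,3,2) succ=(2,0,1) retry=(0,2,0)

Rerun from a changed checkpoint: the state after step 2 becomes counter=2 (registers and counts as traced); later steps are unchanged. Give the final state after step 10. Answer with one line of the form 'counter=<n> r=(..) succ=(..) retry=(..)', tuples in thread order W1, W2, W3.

state after step 2 := counter=2 r=(1,1,0) succ=(0,0,0) retry=(0,0,0)
step 3 (W1 CAS): counter=2 r=(1,1,0) succ=(0,0,0) retry=(1,0,0)
step 4 (W3 LOAD): counter=2 r=(1,1,2) succ=(0,0,0) retry=(1,0,0)
step 5 (W3 CAS): counter=3 r=(1,1,2) succ=(0,0,1) retry=(1,0,0)
step 6 (W2 CAS): counter=3 r=(1,1,2) succ=(0,0,1) retry=(1,1,0)
step 7 (W1 LOAD): counter=3 r=(3,1,2) succ=(0,0,1) retry=(1,1,0)
step 8 (W2 LOAD): counter=3 r=(3,3,2) succ=(0,0,1) retry=(1,1,0)
step 9 (W1 CAS): counter=4 r=(3,3,2) succ=(1,0,1) retry=(1,1,0)
step 10 (W2 CAS): counter=4 r=(3,3,2) succ=(1,0,1) retry=(1,2,0)

counter=4 r=(3,3,2) succ=(1,0,1) retry=(1,2,0)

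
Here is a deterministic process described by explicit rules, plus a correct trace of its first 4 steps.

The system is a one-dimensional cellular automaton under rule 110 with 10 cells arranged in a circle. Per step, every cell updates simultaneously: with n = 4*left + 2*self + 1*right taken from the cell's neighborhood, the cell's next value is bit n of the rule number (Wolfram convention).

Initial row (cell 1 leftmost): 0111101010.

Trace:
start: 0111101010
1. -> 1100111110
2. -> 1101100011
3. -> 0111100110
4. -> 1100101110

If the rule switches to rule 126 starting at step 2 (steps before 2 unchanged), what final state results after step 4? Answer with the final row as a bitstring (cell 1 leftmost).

0001111111

(re-executing steps 2..4 under rule 126; state before step 2: 1100111110)
2. -> 1111100011
3. -> 0000110110
4. -> 0001111111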